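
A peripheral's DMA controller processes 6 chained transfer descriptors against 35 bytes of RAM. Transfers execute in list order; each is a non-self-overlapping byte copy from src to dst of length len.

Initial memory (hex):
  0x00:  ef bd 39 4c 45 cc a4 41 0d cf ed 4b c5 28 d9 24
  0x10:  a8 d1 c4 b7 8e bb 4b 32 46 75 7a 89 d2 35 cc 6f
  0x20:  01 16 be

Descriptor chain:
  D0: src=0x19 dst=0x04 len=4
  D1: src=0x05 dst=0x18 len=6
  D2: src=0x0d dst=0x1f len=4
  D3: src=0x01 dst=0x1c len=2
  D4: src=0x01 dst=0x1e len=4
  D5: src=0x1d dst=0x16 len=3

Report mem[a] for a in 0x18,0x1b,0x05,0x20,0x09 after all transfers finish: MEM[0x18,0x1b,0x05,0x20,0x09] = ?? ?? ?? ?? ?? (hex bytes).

[0] 0x19->0x04 len=4 : 75 7a 89 d2
[1] 0x05->0x18 len=6 : 7a 89 d2 0d cf ed
[2] 0x0d->0x1f len=4 : 28 d9 24 a8
[3] 0x01->0x1c len=2 : bd 39
[4] 0x01->0x1e len=4 : bd 39 4c 75
[5] 0x1d->0x16 len=3 : 39 bd 39
query mem[0x18]=0x39, mem[0x1b]=0x0d, mem[0x05]=0x7a, mem[0x20]=0x4c, mem[0x09]=0xcf

MEM[0x18,0x1b,0x05,0x20,0x09] = 39 0d 7a 4c cf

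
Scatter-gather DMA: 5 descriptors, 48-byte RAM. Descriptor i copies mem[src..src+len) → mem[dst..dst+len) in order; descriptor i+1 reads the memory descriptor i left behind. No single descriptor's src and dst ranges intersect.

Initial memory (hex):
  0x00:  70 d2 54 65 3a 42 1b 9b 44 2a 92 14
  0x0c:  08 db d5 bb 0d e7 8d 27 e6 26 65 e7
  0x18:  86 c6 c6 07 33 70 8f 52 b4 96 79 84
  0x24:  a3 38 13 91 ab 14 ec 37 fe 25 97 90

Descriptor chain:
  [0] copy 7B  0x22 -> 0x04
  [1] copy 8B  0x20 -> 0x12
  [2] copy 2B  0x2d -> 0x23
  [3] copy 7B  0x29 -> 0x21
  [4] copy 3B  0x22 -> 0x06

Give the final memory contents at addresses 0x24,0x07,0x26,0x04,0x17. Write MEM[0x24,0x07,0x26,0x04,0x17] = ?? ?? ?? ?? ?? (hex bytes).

MEM[0x24,0x07,0x26,0x04,0x17] = fe 37 97 79 38

#0 dst[0x04+7] := {0x79,0x84,0xa3,0x38,0x13,0x91,0xab}
#1 dst[0x12+8] := {0xb4,0x96,0x79,0x84,0xa3,0x38,0x13,0x91}
#2 dst[0x23+2] := {0x25,0x97}
#3 dst[0x21+7] := {0x14,0xec,0x37,0xfe,0x25,0x97,0x90}
#4 dst[0x06+3] := {0xec,0x37,0xfe}
query mem[0x24]=0xfe, mem[0x07]=0x37, mem[0x26]=0x97, mem[0x04]=0x79, mem[0x17]=0x38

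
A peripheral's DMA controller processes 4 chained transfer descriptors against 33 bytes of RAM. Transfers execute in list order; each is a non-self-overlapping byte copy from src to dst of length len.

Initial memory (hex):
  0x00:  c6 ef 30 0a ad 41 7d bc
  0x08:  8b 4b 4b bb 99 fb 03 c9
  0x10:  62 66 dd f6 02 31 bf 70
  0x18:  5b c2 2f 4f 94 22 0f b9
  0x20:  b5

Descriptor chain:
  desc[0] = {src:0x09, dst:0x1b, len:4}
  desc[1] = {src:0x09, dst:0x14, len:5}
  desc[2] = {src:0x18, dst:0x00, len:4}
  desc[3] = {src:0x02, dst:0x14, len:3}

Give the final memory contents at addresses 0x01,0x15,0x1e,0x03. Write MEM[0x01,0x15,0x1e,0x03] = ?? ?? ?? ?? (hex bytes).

MEM[0x01,0x15,0x1e,0x03] = c2 4b 99 4b

  after D0: wrote 4B at 0x1b = 4b4bbb99
  after D1: wrote 5B at 0x14 = 4b4bbb99fb
  after D2: wrote 4B at 0x00 = fbc22f4b
  after D3: wrote 3B at 0x14 = 2f4bad
query mem[0x01]=0xc2, mem[0x15]=0x4b, mem[0x1e]=0x99, mem[0x03]=0x4b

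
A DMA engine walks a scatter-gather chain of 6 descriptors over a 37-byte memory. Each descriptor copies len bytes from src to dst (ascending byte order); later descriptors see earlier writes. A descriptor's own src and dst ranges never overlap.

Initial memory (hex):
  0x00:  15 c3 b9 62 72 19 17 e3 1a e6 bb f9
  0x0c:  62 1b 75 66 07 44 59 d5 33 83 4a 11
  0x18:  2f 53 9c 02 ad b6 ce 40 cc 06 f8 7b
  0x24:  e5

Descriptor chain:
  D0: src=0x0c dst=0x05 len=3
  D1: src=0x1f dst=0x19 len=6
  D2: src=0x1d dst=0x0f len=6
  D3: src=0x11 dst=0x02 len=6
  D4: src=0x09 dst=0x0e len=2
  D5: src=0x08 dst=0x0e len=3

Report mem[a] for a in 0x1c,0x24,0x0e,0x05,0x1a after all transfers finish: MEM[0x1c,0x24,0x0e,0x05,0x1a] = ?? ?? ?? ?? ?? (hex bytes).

[0] 0x0c->0x05 len=3 : 62 1b 75
[1] 0x1f->0x19 len=6 : 40 cc 06 f8 7b e5
[2] 0x1d->0x0f len=6 : 7b e5 40 cc 06 f8
[3] 0x11->0x02 len=6 : 40 cc 06 f8 83 4a
[4] 0x09->0x0e len=2 : e6 bb
[5] 0x08->0x0e len=3 : 1a e6 bb
query mem[0x1c]=0xf8, mem[0x24]=0xe5, mem[0x0e]=0x1a, mem[0x05]=0xf8, mem[0x1a]=0xcc

MEM[0x1c,0x24,0x0e,0x05,0x1a] = f8 e5 1a f8 cc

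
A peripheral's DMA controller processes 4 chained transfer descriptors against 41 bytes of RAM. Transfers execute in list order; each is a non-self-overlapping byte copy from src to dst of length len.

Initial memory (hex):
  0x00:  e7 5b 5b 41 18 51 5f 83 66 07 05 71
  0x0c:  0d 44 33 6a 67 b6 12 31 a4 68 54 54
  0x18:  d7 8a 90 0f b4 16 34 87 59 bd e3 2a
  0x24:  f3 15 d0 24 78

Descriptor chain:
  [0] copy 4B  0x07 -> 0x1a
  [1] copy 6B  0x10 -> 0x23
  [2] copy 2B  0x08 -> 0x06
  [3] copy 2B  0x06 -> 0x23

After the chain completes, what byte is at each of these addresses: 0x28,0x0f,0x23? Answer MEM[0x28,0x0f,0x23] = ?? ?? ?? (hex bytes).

[0] 0x07->0x1a len=4 : 83 66 07 05
[1] 0x10->0x23 len=6 : 67 b6 12 31 a4 68
[2] 0x08->0x06 len=2 : 66 07
[3] 0x06->0x23 len=2 : 66 07
query mem[0x28]=0x68, mem[0x0f]=0x6a, mem[0x23]=0x66

MEM[0x28,0x0f,0x23] = 68 6a 66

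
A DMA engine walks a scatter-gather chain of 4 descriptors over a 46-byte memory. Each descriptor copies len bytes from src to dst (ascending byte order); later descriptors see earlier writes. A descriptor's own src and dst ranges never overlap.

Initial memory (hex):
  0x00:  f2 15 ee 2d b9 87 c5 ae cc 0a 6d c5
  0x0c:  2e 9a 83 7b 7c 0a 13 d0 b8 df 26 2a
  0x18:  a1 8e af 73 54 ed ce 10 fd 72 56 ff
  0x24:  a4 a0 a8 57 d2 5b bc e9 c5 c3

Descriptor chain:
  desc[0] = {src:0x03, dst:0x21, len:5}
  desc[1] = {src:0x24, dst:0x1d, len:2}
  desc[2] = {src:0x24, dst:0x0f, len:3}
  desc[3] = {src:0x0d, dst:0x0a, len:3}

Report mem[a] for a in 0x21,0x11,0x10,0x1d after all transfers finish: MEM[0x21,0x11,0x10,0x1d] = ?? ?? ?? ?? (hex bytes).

  after D0: wrote 5B at 0x21 = 2db987c5ae
  after D1: wrote 2B at 0x1d = c5ae
  after D2: wrote 3B at 0x0f = c5aea8
  after D3: wrote 3B at 0x0a = 9a83c5
query mem[0x21]=0x2d, mem[0x11]=0xa8, mem[0x10]=0xae, mem[0x1d]=0xc5

MEM[0x21,0x11,0x10,0x1d] = 2d a8 ae c5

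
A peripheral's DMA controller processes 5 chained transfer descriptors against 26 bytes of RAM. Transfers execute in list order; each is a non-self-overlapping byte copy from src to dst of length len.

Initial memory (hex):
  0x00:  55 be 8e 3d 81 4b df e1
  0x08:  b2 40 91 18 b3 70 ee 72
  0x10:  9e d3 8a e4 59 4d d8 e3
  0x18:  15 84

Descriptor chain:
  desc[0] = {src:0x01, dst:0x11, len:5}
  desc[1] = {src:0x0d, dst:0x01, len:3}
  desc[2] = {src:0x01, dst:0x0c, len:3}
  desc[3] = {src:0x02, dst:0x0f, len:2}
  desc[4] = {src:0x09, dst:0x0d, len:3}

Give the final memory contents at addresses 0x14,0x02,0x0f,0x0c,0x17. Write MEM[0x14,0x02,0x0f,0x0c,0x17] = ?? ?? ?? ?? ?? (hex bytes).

MEM[0x14,0x02,0x0f,0x0c,0x17] = 81 ee 18 70 e3

  after D0: wrote 5B at 0x11 = be8e3d814b
  after D1: wrote 3B at 0x01 = 70ee72
  after D2: wrote 3B at 0x0c = 70ee72
  after D3: wrote 2B at 0x0f = ee72
  after D4: wrote 3B at 0x0d = 409118
query mem[0x14]=0x81, mem[0x02]=0xee, mem[0x0f]=0x18, mem[0x0c]=0x70, mem[0x17]=0xe3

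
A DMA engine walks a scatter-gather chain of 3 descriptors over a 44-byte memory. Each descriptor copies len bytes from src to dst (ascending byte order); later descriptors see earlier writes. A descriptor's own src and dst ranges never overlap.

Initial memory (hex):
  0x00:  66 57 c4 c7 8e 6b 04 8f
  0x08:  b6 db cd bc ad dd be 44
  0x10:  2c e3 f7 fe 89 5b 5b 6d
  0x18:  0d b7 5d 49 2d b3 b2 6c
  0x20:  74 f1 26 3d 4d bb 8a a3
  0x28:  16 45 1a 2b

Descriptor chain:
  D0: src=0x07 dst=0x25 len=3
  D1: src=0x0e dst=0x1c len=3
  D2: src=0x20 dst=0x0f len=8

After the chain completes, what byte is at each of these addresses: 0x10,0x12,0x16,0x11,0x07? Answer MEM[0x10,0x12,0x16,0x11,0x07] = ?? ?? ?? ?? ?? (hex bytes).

MEM[0x10,0x12,0x16,0x11,0x07] = f1 3d db 26 8f

#0 dst[0x25+3] := {0x8f,0xb6,0xdb}
#1 dst[0x1c+3] := {0xbe,0x44,0x2c}
#2 dst[0x0f+8] := {0x74,0xf1,0x26,0x3d,0x4d,0x8f,0xb6,0xdb}
query mem[0x10]=0xf1, mem[0x12]=0x3d, mem[0x16]=0xdb, mem[0x11]=0x26, mem[0x07]=0x8f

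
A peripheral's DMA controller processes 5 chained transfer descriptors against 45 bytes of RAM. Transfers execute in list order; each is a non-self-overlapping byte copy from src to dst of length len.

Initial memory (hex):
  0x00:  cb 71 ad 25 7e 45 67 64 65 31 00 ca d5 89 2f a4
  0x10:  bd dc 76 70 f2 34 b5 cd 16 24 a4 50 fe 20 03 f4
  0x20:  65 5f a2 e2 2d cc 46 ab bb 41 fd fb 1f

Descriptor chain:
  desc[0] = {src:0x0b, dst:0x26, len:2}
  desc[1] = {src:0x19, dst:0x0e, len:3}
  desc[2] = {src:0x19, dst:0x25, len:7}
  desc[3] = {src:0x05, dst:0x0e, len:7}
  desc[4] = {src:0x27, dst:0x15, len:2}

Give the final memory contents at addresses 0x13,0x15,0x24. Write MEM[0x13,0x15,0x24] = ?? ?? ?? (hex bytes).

MEM[0x13,0x15,0x24] = 00 50 2d

  after D0: wrote 2B at 0x26 = cad5
  after D1: wrote 3B at 0x0e = 24a450
  after D2: wrote 7B at 0x25 = 24a450fe2003f4
  after D3: wrote 7B at 0x0e = 456764653100ca
  after D4: wrote 2B at 0x15 = 50fe
query mem[0x13]=0x00, mem[0x15]=0x50, mem[0x24]=0x2d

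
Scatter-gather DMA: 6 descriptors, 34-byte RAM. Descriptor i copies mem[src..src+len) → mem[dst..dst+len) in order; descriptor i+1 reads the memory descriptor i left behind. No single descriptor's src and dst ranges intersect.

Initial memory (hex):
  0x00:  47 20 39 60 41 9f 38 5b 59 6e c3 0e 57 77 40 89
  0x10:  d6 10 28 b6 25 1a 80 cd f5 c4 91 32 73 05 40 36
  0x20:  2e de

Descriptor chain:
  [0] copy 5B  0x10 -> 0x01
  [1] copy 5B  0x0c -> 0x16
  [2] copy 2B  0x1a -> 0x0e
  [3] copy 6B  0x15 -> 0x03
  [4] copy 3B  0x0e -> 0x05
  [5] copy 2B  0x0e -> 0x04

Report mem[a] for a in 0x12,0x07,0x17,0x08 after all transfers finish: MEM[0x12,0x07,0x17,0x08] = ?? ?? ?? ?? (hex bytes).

MEM[0x12,0x07,0x17,0x08] = 28 d6 77 d6

#0 dst[0x01+5] := {0xd6,0x10,0x28,0xb6,0x25}
#1 dst[0x16+5] := {0x57,0x77,0x40,0x89,0xd6}
#2 dst[0x0e+2] := {0xd6,0x32}
#3 dst[0x03+6] := {0x1a,0x57,0x77,0x40,0x89,0xd6}
#4 dst[0x05+3] := {0xd6,0x32,0xd6}
#5 dst[0x04+2] := {0xd6,0x32}
query mem[0x12]=0x28, mem[0x07]=0xd6, mem[0x17]=0x77, mem[0x08]=0xd6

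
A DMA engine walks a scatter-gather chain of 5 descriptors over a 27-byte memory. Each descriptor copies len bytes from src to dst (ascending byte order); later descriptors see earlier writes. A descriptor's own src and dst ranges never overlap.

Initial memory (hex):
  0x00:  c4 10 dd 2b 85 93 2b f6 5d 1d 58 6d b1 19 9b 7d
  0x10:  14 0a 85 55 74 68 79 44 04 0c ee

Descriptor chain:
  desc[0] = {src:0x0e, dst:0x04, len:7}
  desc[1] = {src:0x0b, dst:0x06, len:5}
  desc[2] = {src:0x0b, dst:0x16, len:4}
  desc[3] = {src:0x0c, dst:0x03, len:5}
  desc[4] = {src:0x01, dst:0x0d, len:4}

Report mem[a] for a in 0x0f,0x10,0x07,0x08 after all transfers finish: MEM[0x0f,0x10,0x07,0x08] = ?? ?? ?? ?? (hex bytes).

[0] 0x0e->0x04 len=7 : 9b 7d 14 0a 85 55 74
[1] 0x0b->0x06 len=5 : 6d b1 19 9b 7d
[2] 0x0b->0x16 len=4 : 6d b1 19 9b
[3] 0x0c->0x03 len=5 : b1 19 9b 7d 14
[4] 0x01->0x0d len=4 : 10 dd b1 19
query mem[0x0f]=0xb1, mem[0x10]=0x19, mem[0x07]=0x14, mem[0x08]=0x19

MEM[0x0f,0x10,0x07,0x08] = b1 19 14 19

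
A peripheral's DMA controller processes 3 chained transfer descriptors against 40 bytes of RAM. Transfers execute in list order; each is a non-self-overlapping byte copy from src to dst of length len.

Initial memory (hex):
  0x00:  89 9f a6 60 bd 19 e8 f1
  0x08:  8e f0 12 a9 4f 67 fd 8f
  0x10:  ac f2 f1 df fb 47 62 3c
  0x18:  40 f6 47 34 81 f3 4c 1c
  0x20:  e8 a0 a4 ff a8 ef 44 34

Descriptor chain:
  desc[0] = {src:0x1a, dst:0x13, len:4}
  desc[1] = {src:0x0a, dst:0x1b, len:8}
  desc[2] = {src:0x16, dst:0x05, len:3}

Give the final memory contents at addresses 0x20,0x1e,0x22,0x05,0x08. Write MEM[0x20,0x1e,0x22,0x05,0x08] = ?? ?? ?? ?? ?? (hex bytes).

MEM[0x20,0x1e,0x22,0x05,0x08] = 8f 67 f2 f3 8e

#0 dst[0x13+4] := {0x47,0x34,0x81,0xf3}
#1 dst[0x1b+8] := {0x12,0xa9,0x4f,0x67,0xfd,0x8f,0xac,0xf2}
#2 dst[0x05+3] := {0xf3,0x3c,0x40}
query mem[0x20]=0x8f, mem[0x1e]=0x67, mem[0x22]=0xf2, mem[0x05]=0xf3, mem[0x08]=0x8e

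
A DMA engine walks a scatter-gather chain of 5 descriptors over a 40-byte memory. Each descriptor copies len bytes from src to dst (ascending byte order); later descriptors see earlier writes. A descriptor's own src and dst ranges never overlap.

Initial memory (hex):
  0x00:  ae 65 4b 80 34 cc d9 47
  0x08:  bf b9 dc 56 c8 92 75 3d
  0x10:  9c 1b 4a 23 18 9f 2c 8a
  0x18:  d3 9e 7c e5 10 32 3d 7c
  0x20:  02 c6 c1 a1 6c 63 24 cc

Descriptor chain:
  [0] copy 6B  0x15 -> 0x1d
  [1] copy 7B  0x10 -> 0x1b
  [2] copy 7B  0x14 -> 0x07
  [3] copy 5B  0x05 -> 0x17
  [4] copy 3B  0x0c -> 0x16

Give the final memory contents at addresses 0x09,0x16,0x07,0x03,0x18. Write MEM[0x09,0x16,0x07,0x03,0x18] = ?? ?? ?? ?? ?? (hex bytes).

[0] 0x15->0x1d len=6 : 9f 2c 8a d3 9e 7c
[1] 0x10->0x1b len=7 : 9c 1b 4a 23 18 9f 2c
[2] 0x14->0x07 len=7 : 18 9f 2c 8a d3 9e 7c
[3] 0x05->0x17 len=5 : cc d9 18 9f 2c
[4] 0x0c->0x16 len=3 : 9e 7c 75
query mem[0x09]=0x2c, mem[0x16]=0x9e, mem[0x07]=0x18, mem[0x03]=0x80, mem[0x18]=0x75

MEM[0x09,0x16,0x07,0x03,0x18] = 2c 9e 18 80 75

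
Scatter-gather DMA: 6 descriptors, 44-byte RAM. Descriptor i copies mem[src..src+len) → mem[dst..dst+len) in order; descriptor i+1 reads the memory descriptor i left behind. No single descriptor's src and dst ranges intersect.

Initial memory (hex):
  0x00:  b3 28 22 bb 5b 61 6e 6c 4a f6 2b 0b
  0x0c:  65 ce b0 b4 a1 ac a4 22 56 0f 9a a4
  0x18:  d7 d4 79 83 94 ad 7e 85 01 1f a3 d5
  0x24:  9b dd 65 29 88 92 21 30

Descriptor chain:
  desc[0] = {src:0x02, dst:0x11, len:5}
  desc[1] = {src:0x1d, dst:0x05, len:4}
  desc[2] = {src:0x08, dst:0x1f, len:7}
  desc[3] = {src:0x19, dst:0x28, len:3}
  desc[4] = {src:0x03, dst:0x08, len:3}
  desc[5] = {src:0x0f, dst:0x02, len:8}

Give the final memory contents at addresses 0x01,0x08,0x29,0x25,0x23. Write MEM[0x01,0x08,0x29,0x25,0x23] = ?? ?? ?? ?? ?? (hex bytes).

MEM[0x01,0x08,0x29,0x25,0x23] = 28 6e 79 b0 65

[0] 0x02->0x11 len=5 : 22 bb 5b 61 6e
[1] 0x1d->0x05 len=4 : ad 7e 85 01
[2] 0x08->0x1f len=7 : 01 f6 2b 0b 65 ce b0
[3] 0x19->0x28 len=3 : d4 79 83
[4] 0x03->0x08 len=3 : bb 5b ad
[5] 0x0f->0x02 len=8 : b4 a1 22 bb 5b 61 6e 9a
query mem[0x01]=0x28, mem[0x08]=0x6e, mem[0x29]=0x79, mem[0x25]=0xb0, mem[0x23]=0x65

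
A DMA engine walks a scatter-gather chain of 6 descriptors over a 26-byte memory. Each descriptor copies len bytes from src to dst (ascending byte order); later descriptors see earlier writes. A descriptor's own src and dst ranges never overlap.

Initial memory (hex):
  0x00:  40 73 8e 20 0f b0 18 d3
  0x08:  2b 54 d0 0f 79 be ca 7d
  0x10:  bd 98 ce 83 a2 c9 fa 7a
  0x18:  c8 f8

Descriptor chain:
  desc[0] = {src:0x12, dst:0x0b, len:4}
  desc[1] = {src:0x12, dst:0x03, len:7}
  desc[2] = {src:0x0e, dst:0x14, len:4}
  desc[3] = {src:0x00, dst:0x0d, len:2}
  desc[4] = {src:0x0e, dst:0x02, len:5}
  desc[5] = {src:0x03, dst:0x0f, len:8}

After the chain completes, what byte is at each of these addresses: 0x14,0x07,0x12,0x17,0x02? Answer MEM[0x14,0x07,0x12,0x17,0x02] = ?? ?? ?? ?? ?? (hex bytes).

  after D0: wrote 4B at 0x0b = ce83a2c9
  after D1: wrote 7B at 0x03 = ce83a2c9fa7ac8
  after D2: wrote 4B at 0x14 = c97dbd98
  after D3: wrote 2B at 0x0d = 4073
  after D4: wrote 5B at 0x02 = 737dbd98ce
  after D5: wrote 8B at 0x0f = 7dbd98cefa7ac8d0
query mem[0x14]=0x7a, mem[0x07]=0xfa, mem[0x12]=0xce, mem[0x17]=0x98, mem[0x02]=0x73

MEM[0x14,0x07,0x12,0x17,0x02] = 7a fa ce 98 73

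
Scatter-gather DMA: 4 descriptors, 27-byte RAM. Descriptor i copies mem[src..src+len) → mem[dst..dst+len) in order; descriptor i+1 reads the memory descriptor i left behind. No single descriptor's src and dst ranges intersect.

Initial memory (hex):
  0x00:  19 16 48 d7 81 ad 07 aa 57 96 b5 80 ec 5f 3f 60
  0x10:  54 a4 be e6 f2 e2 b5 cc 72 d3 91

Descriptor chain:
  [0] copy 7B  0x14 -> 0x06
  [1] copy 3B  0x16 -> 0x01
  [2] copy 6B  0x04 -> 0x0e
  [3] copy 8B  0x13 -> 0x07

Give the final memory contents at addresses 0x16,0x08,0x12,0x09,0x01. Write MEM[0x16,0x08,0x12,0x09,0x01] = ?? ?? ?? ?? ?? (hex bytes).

D0: mem[0x06..0x0c] <- [f2 e2 b5 cc 72 d3 91]
D1: mem[0x01..0x03] <- [b5 cc 72]
D2: mem[0x0e..0x13] <- [81 ad f2 e2 b5 cc]
D3: mem[0x07..0x0e] <- [cc f2 e2 b5 cc 72 d3 91]
query mem[0x16]=0xb5, mem[0x08]=0xf2, mem[0x12]=0xb5, mem[0x09]=0xe2, mem[0x01]=0xb5

MEM[0x16,0x08,0x12,0x09,0x01] = b5 f2 b5 e2 b5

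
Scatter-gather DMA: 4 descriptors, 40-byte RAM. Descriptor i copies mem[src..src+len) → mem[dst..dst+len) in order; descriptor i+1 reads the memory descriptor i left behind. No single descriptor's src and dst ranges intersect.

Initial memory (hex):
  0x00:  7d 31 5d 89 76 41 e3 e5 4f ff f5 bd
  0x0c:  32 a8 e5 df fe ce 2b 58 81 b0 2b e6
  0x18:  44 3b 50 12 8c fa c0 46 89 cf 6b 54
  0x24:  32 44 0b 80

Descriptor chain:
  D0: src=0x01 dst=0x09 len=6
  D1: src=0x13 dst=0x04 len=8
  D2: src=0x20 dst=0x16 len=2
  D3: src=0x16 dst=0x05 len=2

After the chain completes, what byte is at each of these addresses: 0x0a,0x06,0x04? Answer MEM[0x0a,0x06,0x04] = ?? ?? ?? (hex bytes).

MEM[0x0a,0x06,0x04] = 3b cf 58

  after D0: wrote 6B at 0x09 = 315d897641e3
  after D1: wrote 8B at 0x04 = 5881b02be6443b50
  after D2: wrote 2B at 0x16 = 89cf
  after D3: wrote 2B at 0x05 = 89cf
query mem[0x0a]=0x3b, mem[0x06]=0xcf, mem[0x04]=0x58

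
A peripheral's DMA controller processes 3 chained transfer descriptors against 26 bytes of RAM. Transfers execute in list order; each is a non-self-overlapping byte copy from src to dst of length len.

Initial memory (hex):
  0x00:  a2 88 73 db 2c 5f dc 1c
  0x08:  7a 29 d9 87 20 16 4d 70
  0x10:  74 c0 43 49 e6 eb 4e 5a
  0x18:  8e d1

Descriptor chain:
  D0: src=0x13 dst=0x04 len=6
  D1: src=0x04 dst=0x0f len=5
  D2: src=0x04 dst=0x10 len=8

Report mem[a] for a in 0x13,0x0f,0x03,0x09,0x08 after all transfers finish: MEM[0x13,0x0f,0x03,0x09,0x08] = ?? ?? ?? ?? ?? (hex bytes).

D0: mem[0x04..0x09] <- [49 e6 eb 4e 5a 8e]
D1: mem[0x0f..0x13] <- [49 e6 eb 4e 5a]
D2: mem[0x10..0x17] <- [49 e6 eb 4e 5a 8e d9 87]
query mem[0x13]=0x4e, mem[0x0f]=0x49, mem[0x03]=0xdb, mem[0x09]=0x8e, mem[0x08]=0x5a

MEM[0x13,0x0f,0x03,0x09,0x08] = 4e 49 db 8e 5a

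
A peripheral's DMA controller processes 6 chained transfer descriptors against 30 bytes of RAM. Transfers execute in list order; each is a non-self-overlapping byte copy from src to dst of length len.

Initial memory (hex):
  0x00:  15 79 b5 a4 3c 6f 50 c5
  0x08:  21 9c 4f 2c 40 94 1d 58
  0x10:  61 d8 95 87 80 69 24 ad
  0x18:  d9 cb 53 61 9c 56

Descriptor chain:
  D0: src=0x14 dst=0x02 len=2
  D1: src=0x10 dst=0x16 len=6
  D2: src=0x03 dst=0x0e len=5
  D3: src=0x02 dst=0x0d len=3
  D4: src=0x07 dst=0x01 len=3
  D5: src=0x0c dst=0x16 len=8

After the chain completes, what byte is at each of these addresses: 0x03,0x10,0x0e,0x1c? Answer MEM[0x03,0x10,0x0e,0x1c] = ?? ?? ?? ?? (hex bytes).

[0] 0x14->0x02 len=2 : 80 69
[1] 0x10->0x16 len=6 : 61 d8 95 87 80 69
[2] 0x03->0x0e len=5 : 69 3c 6f 50 c5
[3] 0x02->0x0d len=3 : 80 69 3c
[4] 0x07->0x01 len=3 : c5 21 9c
[5] 0x0c->0x16 len=8 : 40 80 69 3c 6f 50 c5 87
query mem[0x03]=0x9c, mem[0x10]=0x6f, mem[0x0e]=0x69, mem[0x1c]=0xc5

MEM[0x03,0x10,0x0e,0x1c] = 9c 6f 69 c5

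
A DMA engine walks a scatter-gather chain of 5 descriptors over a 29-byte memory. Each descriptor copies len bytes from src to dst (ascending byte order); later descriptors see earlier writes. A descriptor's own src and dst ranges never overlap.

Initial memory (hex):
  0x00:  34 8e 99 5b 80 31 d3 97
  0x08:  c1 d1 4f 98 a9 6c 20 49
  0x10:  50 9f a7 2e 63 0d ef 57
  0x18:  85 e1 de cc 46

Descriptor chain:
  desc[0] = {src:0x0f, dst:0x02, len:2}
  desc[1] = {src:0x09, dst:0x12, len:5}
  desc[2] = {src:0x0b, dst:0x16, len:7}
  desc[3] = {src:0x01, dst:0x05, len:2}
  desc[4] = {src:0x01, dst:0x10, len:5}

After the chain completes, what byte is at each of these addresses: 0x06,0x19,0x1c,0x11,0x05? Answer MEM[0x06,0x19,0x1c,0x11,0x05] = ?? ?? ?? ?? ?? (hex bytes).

[0] 0x0f->0x02 len=2 : 49 50
[1] 0x09->0x12 len=5 : d1 4f 98 a9 6c
[2] 0x0b->0x16 len=7 : 98 a9 6c 20 49 50 9f
[3] 0x01->0x05 len=2 : 8e 49
[4] 0x01->0x10 len=5 : 8e 49 50 80 8e
query mem[0x06]=0x49, mem[0x19]=0x20, mem[0x1c]=0x9f, mem[0x11]=0x49, mem[0x05]=0x8e

MEM[0x06,0x19,0x1c,0x11,0x05] = 49 20 9f 49 8e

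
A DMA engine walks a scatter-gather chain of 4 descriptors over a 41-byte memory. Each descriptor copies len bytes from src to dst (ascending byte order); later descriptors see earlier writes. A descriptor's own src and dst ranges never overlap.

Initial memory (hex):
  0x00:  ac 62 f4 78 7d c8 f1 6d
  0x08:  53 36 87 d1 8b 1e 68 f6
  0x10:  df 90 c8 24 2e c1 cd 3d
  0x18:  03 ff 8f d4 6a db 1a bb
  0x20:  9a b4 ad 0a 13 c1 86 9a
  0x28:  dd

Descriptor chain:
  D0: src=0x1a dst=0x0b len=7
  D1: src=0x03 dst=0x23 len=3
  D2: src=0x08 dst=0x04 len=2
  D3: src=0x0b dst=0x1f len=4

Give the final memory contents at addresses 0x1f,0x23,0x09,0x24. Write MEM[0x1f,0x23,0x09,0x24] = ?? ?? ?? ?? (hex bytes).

MEM[0x1f,0x23,0x09,0x24] = 8f 78 36 7d

D0: mem[0x0b..0x11] <- [8f d4 6a db 1a bb 9a]
D1: mem[0x23..0x25] <- [78 7d c8]
D2: mem[0x04..0x05] <- [53 36]
D3: mem[0x1f..0x22] <- [8f d4 6a db]
query mem[0x1f]=0x8f, mem[0x23]=0x78, mem[0x09]=0x36, mem[0x24]=0x7d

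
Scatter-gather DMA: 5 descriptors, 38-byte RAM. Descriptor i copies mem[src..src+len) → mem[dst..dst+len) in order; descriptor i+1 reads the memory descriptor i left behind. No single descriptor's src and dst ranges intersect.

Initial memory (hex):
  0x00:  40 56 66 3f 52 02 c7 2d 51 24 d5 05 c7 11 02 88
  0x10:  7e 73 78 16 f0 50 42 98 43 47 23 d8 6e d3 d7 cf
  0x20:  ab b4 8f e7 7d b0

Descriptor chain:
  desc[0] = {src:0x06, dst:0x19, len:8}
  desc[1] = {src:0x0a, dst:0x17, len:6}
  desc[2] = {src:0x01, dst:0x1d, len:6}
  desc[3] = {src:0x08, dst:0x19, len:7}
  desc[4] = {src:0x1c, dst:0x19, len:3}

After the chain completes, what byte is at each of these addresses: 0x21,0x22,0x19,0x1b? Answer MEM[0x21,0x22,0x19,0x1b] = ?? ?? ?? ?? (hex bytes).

MEM[0x21,0x22,0x19,0x1b] = 02 c7 05 11

  after D0: wrote 8B at 0x19 = c72d5124d505c711
  after D1: wrote 6B at 0x17 = d505c7110288
  after D2: wrote 6B at 0x1d = 56663f5202c7
  after D3: wrote 7B at 0x19 = 5124d505c71102
  after D4: wrote 3B at 0x19 = 05c711
query mem[0x21]=0x02, mem[0x22]=0xc7, mem[0x19]=0x05, mem[0x1b]=0x11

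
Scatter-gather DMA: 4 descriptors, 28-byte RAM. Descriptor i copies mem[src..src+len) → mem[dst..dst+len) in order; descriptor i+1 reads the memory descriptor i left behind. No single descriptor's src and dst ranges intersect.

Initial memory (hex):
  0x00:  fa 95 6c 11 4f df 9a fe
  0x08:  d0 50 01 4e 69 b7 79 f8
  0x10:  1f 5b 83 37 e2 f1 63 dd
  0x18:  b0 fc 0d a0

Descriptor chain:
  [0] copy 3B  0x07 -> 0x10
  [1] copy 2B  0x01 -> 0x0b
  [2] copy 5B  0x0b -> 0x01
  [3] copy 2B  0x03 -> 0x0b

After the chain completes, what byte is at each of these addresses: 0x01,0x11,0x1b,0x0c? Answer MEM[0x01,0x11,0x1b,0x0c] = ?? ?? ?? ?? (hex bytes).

#0 dst[0x10+3] := {0xfe,0xd0,0x50}
#1 dst[0x0b+2] := {0x95,0x6c}
#2 dst[0x01+5] := {0x95,0x6c,0xb7,0x79,0xf8}
#3 dst[0x0b+2] := {0xb7,0x79}
query mem[0x01]=0x95, mem[0x11]=0xd0, mem[0x1b]=0xa0, mem[0x0c]=0x79

MEM[0x01,0x11,0x1b,0x0c] = 95 d0 a0 79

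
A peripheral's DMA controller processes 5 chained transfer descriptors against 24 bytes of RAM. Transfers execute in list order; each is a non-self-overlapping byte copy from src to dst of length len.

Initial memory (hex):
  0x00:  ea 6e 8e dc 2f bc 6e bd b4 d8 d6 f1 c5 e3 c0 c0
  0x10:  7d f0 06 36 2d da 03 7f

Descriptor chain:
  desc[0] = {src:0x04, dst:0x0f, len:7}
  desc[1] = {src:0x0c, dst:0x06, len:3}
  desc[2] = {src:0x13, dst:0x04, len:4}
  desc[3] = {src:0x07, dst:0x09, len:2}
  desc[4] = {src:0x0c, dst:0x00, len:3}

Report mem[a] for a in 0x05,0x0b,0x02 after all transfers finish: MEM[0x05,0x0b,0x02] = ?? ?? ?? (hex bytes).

[0] 0x04->0x0f len=7 : 2f bc 6e bd b4 d8 d6
[1] 0x0c->0x06 len=3 : c5 e3 c0
[2] 0x13->0x04 len=4 : b4 d8 d6 03
[3] 0x07->0x09 len=2 : 03 c0
[4] 0x0c->0x00 len=3 : c5 e3 c0
query mem[0x05]=0xd8, mem[0x0b]=0xf1, mem[0x02]=0xc0

MEM[0x05,0x0b,0x02] = d8 f1 c0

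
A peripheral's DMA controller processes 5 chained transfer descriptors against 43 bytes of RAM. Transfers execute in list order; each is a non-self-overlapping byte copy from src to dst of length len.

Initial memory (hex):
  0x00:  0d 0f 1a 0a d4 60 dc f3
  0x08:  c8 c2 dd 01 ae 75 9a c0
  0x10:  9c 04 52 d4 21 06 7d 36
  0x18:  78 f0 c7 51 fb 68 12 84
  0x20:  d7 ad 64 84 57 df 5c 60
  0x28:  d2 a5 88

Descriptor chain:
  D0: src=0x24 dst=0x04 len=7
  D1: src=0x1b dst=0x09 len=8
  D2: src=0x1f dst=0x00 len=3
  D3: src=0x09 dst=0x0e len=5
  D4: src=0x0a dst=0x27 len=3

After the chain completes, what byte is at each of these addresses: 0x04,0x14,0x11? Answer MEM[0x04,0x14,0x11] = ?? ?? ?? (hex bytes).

  after D0: wrote 7B at 0x04 = 57df5c60d2a588
  after D1: wrote 8B at 0x09 = 51fb681284d7ad64
  after D2: wrote 3B at 0x00 = 84d7ad
  after D3: wrote 5B at 0x0e = 51fb681284
  after D4: wrote 3B at 0x27 = fb6812
query mem[0x04]=0x57, mem[0x14]=0x21, mem[0x11]=0x12

MEM[0x04,0x14,0x11] = 57 21 12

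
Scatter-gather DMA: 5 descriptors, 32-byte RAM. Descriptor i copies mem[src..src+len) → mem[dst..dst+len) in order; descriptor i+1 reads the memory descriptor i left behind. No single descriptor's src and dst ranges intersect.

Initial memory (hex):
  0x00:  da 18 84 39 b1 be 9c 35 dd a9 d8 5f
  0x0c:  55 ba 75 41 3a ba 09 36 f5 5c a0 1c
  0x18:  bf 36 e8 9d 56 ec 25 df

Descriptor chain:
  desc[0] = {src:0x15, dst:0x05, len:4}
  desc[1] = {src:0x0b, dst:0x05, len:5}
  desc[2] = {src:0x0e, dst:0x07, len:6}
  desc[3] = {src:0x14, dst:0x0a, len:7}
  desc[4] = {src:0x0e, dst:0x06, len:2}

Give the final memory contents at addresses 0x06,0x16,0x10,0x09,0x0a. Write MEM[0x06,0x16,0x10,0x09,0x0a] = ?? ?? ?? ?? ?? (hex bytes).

[0] 0x15->0x05 len=4 : 5c a0 1c bf
[1] 0x0b->0x05 len=5 : 5f 55 ba 75 41
[2] 0x0e->0x07 len=6 : 75 41 3a ba 09 36
[3] 0x14->0x0a len=7 : f5 5c a0 1c bf 36 e8
[4] 0x0e->0x06 len=2 : bf 36
query mem[0x06]=0xbf, mem[0x16]=0xa0, mem[0x10]=0xe8, mem[0x09]=0x3a, mem[0x0a]=0xf5

MEM[0x06,0x16,0x10,0x09,0x0a] = bf a0 e8 3a f5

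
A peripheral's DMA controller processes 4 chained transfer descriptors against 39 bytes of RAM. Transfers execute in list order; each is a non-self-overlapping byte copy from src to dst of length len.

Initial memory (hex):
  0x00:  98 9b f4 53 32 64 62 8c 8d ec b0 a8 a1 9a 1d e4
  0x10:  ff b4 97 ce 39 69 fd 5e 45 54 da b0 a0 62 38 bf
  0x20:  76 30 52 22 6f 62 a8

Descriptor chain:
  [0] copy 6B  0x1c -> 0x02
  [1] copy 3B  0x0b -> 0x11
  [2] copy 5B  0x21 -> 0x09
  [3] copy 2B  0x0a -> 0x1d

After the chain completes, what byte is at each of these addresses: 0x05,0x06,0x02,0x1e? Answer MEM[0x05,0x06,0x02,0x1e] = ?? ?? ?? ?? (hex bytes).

MEM[0x05,0x06,0x02,0x1e] = bf 76 a0 22

[0] 0x1c->0x02 len=6 : a0 62 38 bf 76 30
[1] 0x0b->0x11 len=3 : a8 a1 9a
[2] 0x21->0x09 len=5 : 30 52 22 6f 62
[3] 0x0a->0x1d len=2 : 52 22
query mem[0x05]=0xbf, mem[0x06]=0x76, mem[0x02]=0xa0, mem[0x1e]=0x22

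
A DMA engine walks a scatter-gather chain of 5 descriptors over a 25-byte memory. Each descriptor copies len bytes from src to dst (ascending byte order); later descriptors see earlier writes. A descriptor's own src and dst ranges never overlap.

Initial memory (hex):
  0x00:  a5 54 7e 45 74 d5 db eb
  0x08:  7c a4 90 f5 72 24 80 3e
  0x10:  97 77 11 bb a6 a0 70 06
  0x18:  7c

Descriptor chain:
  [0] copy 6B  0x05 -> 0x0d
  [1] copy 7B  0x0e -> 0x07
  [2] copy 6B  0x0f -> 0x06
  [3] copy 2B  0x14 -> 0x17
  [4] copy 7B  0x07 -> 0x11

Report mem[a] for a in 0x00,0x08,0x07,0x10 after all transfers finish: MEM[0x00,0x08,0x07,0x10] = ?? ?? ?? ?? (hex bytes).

MEM[0x00,0x08,0x07,0x10] = a5 a4 7c 7c

D0: mem[0x0d..0x12] <- [d5 db eb 7c a4 90]
D1: mem[0x07..0x0d] <- [db eb 7c a4 90 bb a6]
D2: mem[0x06..0x0b] <- [eb 7c a4 90 bb a6]
D3: mem[0x17..0x18] <- [a6 a0]
D4: mem[0x11..0x17] <- [7c a4 90 bb a6 bb a6]
query mem[0x00]=0xa5, mem[0x08]=0xa4, mem[0x07]=0x7c, mem[0x10]=0x7c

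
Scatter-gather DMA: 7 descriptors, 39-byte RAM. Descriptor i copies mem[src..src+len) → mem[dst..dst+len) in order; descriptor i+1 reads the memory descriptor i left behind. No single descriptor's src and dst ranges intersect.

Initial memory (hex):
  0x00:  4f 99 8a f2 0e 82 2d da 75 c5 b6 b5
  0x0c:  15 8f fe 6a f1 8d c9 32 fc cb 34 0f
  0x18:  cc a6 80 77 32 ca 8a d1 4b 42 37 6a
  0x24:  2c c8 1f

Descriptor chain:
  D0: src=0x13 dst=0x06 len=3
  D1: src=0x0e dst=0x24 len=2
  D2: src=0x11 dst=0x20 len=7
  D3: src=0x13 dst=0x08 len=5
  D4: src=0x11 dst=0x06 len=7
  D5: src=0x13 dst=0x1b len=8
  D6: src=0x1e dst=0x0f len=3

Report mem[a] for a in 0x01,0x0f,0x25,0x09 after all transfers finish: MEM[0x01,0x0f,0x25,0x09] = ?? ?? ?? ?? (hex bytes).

MEM[0x01,0x0f,0x25,0x09] = 99 34 34 fc

D0: mem[0x06..0x08] <- [32 fc cb]
D1: mem[0x24..0x25] <- [fe 6a]
D2: mem[0x20..0x26] <- [8d c9 32 fc cb 34 0f]
D3: mem[0x08..0x0c] <- [32 fc cb 34 0f]
D4: mem[0x06..0x0c] <- [8d c9 32 fc cb 34 0f]
D5: mem[0x1b..0x22] <- [32 fc cb 34 0f cc a6 80]
D6: mem[0x0f..0x11] <- [34 0f cc]
query mem[0x01]=0x99, mem[0x0f]=0x34, mem[0x25]=0x34, mem[0x09]=0xfc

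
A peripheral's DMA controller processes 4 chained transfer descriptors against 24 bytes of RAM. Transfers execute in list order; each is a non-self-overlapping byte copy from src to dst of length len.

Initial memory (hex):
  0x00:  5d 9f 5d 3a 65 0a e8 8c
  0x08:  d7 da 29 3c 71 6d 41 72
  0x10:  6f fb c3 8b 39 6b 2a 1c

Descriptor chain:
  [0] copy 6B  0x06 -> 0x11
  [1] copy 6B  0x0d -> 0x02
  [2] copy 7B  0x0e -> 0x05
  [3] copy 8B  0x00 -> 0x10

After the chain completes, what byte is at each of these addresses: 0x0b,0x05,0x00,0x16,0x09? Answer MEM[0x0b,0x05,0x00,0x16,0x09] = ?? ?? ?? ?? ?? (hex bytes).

  after D0: wrote 6B at 0x11 = e88cd7da293c
  after D1: wrote 6B at 0x02 = 6d41726fe88c
  after D2: wrote 7B at 0x05 = 41726fe88cd7da
  after D3: wrote 8B at 0x10 = 5d9f6d417241726f
query mem[0x0b]=0xda, mem[0x05]=0x41, mem[0x00]=0x5d, mem[0x16]=0x72, mem[0x09]=0x8c

MEM[0x0b,0x05,0x00,0x16,0x09] = da 41 5d 72 8c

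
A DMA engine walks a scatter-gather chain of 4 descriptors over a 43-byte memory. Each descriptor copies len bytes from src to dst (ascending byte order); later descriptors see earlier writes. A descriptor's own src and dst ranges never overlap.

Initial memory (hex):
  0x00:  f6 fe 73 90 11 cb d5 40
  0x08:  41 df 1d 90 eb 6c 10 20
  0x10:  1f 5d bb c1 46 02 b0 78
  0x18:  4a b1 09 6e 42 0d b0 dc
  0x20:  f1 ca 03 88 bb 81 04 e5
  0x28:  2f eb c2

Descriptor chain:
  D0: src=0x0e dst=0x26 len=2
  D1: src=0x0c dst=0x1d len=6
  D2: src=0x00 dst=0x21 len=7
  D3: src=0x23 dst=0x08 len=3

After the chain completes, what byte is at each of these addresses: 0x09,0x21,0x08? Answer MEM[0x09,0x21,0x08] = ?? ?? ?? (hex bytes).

#0 dst[0x26+2] := {0x10,0x20}
#1 dst[0x1d+6] := {0xeb,0x6c,0x10,0x20,0x1f,0x5d}
#2 dst[0x21+7] := {0xf6,0xfe,0x73,0x90,0x11,0xcb,0xd5}
#3 dst[0x08+3] := {0x73,0x90,0x11}
query mem[0x09]=0x90, mem[0x21]=0xf6, mem[0x08]=0x73

MEM[0x09,0x21,0x08] = 90 f6 73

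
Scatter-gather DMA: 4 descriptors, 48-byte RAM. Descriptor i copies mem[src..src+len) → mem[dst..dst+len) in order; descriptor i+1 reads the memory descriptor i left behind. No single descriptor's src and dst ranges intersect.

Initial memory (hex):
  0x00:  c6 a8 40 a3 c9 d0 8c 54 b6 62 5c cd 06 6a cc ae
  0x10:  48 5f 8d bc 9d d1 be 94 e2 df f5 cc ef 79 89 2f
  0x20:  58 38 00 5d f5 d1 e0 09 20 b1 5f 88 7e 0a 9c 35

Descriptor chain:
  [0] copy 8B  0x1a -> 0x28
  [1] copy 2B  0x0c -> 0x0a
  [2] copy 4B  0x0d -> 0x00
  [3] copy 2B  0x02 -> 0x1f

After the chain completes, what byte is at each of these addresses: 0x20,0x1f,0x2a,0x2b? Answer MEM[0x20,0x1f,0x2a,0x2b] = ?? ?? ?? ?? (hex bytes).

[0] 0x1a->0x28 len=8 : f5 cc ef 79 89 2f 58 38
[1] 0x0c->0x0a len=2 : 06 6a
[2] 0x0d->0x00 len=4 : 6a cc ae 48
[3] 0x02->0x1f len=2 : ae 48
query mem[0x20]=0x48, mem[0x1f]=0xae, mem[0x2a]=0xef, mem[0x2b]=0x79

MEM[0x20,0x1f,0x2a,0x2b] = 48 ae ef 79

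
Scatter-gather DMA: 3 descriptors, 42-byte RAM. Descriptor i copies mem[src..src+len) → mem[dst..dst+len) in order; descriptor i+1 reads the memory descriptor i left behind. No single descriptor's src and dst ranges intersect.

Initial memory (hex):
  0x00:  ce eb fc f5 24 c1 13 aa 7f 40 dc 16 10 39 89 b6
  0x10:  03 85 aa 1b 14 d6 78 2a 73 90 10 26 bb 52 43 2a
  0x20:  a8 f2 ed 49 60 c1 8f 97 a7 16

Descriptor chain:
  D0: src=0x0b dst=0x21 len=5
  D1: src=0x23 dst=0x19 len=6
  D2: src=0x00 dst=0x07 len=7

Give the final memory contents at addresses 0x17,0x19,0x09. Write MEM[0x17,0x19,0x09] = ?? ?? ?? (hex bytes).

MEM[0x17,0x19,0x09] = 2a 39 fc

D0: mem[0x21..0x25] <- [16 10 39 89 b6]
D1: mem[0x19..0x1e] <- [39 89 b6 8f 97 a7]
D2: mem[0x07..0x0d] <- [ce eb fc f5 24 c1 13]
query mem[0x17]=0x2a, mem[0x19]=0x39, mem[0x09]=0xfc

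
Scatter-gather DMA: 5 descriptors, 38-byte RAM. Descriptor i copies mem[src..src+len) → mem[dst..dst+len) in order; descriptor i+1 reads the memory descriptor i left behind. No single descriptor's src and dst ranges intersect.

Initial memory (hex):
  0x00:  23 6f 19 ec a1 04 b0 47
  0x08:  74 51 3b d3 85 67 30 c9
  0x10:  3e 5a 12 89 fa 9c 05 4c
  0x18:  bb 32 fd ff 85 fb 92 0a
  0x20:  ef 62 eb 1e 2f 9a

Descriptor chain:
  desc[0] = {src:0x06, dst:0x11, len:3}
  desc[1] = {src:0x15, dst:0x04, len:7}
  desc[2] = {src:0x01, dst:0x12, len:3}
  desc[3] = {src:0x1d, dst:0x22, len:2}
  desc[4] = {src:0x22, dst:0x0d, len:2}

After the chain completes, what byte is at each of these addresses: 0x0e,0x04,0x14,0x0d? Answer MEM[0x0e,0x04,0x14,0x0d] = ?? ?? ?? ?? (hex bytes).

D0: mem[0x11..0x13] <- [b0 47 74]
D1: mem[0x04..0x0a] <- [9c 05 4c bb 32 fd ff]
D2: mem[0x12..0x14] <- [6f 19 ec]
D3: mem[0x22..0x23] <- [fb 92]
D4: mem[0x0d..0x0e] <- [fb 92]
query mem[0x0e]=0x92, mem[0x04]=0x9c, mem[0x14]=0xec, mem[0x0d]=0xfb

MEM[0x0e,0x04,0x14,0x0d] = 92 9c ec fb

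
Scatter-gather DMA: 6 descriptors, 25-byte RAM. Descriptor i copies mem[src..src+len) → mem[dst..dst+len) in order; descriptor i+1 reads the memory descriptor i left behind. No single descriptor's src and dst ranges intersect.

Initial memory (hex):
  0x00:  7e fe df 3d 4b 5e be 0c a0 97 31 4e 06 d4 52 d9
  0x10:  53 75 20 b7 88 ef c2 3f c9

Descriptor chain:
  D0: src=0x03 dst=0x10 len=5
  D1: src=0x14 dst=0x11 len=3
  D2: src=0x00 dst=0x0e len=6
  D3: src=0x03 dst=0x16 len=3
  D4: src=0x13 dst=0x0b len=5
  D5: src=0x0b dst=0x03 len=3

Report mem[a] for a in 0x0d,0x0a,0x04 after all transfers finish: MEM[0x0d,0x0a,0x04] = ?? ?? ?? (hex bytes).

  after D0: wrote 5B at 0x10 = 3d4b5ebe0c
  after D1: wrote 3B at 0x11 = 0cefc2
  after D2: wrote 6B at 0x0e = 7efedf3d4b5e
  after D3: wrote 3B at 0x16 = 3d4b5e
  after D4: wrote 5B at 0x0b = 5e0cef3d4b
  after D5: wrote 3B at 0x03 = 5e0cef
query mem[0x0d]=0xef, mem[0x0a]=0x31, mem[0x04]=0x0c

MEM[0x0d,0x0a,0x04] = ef 31 0c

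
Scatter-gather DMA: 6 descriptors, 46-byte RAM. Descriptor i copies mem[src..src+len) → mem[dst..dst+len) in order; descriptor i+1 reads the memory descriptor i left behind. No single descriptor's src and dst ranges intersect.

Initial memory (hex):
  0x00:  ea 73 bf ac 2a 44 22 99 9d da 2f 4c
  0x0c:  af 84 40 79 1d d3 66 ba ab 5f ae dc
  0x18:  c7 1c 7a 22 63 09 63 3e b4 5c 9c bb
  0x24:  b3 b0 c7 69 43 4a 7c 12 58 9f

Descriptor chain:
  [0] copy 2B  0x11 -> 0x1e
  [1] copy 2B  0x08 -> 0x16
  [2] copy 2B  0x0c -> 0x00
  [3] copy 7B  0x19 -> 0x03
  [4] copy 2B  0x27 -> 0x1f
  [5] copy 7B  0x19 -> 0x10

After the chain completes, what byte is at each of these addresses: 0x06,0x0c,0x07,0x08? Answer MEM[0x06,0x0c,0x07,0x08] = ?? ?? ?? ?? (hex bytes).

MEM[0x06,0x0c,0x07,0x08] = 63 af 09 d3

#0 dst[0x1e+2] := {0xd3,0x66}
#1 dst[0x16+2] := {0x9d,0xda}
#2 dst[0x00+2] := {0xaf,0x84}
#3 dst[0x03+7] := {0x1c,0x7a,0x22,0x63,0x09,0xd3,0x66}
#4 dst[0x1f+2] := {0x69,0x43}
#5 dst[0x10+7] := {0x1c,0x7a,0x22,0x63,0x09,0xd3,0x69}
query mem[0x06]=0x63, mem[0x0c]=0xaf, mem[0x07]=0x09, mem[0x08]=0xd3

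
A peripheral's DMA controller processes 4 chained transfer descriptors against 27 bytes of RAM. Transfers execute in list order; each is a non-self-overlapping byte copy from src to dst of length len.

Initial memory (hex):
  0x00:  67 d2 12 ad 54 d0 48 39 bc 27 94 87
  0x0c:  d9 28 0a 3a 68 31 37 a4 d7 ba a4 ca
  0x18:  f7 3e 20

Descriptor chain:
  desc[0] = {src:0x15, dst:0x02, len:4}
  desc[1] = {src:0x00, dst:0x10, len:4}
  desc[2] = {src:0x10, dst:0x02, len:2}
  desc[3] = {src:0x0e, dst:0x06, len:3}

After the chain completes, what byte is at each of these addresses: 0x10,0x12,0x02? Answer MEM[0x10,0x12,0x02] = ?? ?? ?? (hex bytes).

D0: mem[0x02..0x05] <- [ba a4 ca f7]
D1: mem[0x10..0x13] <- [67 d2 ba a4]
D2: mem[0x02..0x03] <- [67 d2]
D3: mem[0x06..0x08] <- [0a 3a 67]
query mem[0x10]=0x67, mem[0x12]=0xba, mem[0x02]=0x67

MEM[0x10,0x12,0x02] = 67 ba 67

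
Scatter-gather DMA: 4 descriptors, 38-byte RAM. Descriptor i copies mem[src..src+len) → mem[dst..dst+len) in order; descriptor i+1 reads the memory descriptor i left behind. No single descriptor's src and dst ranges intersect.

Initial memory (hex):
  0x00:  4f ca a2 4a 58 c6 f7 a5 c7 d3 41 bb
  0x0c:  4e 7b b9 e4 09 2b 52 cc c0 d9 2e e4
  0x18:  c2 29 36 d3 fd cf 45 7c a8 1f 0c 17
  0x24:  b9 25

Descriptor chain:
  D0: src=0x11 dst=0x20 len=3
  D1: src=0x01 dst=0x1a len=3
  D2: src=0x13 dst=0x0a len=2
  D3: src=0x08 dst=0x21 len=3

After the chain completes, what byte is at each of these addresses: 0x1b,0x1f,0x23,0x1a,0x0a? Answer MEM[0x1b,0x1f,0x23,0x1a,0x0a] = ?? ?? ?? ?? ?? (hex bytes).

MEM[0x1b,0x1f,0x23,0x1a,0x0a] = a2 7c cc ca cc

D0: mem[0x20..0x22] <- [2b 52 cc]
D1: mem[0x1a..0x1c] <- [ca a2 4a]
D2: mem[0x0a..0x0b] <- [cc c0]
D3: mem[0x21..0x23] <- [c7 d3 cc]
query mem[0x1b]=0xa2, mem[0x1f]=0x7c, mem[0x23]=0xcc, mem[0x1a]=0xca, mem[0x0a]=0xcc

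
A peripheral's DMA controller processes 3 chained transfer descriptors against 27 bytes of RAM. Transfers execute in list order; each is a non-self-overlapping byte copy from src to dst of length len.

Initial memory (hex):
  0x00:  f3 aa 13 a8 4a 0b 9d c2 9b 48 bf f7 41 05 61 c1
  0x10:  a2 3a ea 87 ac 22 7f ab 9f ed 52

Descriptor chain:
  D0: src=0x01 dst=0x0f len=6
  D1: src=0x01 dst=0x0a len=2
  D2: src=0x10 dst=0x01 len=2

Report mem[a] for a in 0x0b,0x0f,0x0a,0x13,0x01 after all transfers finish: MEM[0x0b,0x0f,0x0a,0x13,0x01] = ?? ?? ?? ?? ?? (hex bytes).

MEM[0x0b,0x0f,0x0a,0x13,0x01] = 13 aa aa 0b 13

[0] 0x01->0x0f len=6 : aa 13 a8 4a 0b 9d
[1] 0x01->0x0a len=2 : aa 13
[2] 0x10->0x01 len=2 : 13 a8
query mem[0x0b]=0x13, mem[0x0f]=0xaa, mem[0x0a]=0xaa, mem[0x13]=0x0b, mem[0x01]=0x13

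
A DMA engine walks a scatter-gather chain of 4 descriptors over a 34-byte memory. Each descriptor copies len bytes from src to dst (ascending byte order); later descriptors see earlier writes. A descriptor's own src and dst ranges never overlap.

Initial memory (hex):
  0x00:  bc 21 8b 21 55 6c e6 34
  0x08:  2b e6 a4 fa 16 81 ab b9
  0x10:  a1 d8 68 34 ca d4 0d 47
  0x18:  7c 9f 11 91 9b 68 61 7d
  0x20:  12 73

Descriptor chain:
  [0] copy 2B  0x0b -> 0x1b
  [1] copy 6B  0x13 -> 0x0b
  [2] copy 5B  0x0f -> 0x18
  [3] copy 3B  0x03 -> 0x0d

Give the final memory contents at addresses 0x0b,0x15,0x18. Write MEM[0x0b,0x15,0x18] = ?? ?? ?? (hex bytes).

D0: mem[0x1b..0x1c] <- [fa 16]
D1: mem[0x0b..0x10] <- [34 ca d4 0d 47 7c]
D2: mem[0x18..0x1c] <- [47 7c d8 68 34]
D3: mem[0x0d..0x0f] <- [21 55 6c]
query mem[0x0b]=0x34, mem[0x15]=0xd4, mem[0x18]=0x47

MEM[0x0b,0x15,0x18] = 34 d4 47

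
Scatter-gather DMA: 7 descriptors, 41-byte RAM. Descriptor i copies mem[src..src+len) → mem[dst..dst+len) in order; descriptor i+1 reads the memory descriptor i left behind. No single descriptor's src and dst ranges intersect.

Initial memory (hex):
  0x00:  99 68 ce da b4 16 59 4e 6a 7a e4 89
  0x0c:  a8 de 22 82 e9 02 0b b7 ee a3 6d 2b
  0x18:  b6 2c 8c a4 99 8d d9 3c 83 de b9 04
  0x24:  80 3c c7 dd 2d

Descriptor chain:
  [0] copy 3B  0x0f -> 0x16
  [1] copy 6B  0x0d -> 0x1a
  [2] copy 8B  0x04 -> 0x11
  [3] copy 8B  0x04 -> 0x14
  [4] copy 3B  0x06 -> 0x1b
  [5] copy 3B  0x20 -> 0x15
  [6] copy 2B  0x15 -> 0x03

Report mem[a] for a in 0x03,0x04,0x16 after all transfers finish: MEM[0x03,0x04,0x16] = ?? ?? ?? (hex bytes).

  after D0: wrote 3B at 0x16 = 82e902
  after D1: wrote 6B at 0x1a = de2282e9020b
  after D2: wrote 8B at 0x11 = b416594e6a7ae489
  after D3: wrote 8B at 0x14 = b416594e6a7ae489
  after D4: wrote 3B at 0x1b = 594e6a
  after D5: wrote 3B at 0x15 = 83deb9
  after D6: wrote 2B at 0x03 = 83de
query mem[0x03]=0x83, mem[0x04]=0xde, mem[0x16]=0xde

MEM[0x03,0x04,0x16] = 83 de de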